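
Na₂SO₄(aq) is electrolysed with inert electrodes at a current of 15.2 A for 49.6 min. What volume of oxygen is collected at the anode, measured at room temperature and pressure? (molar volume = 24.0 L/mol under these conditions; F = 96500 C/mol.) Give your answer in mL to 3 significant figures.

2810 mL

Q = 15.2 A × 2976 s = 45240 C
Moles of electrons = 45240 / 96500 = 0.4688 mol
2H₂O → O₂ + 4H⁺ + 4e⁻, so n(O₂) = 0.4688 / 4 = 0.1172 mol
V = 0.1172 × 24.0 = 2.813 L
= 2810 mL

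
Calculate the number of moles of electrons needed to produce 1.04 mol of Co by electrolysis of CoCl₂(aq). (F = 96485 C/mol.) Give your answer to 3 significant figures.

2.08 mol

Co²⁺ + 2e⁻ → Co, so n(e⁻) = 2 × 1.04 = 2.080 mol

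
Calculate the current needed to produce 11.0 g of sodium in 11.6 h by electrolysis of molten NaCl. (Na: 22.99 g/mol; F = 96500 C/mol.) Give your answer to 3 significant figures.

1.11 A

n(Na) = 11.0 / 22.99 = 0.4785 mol
Na⁺ + e⁻ → Na, so n(e⁻) = 0.4785 mol
Q = 0.4785 × 96500 = 46180 C
I = Q / t = 46180 / 41760 s = 1.11 A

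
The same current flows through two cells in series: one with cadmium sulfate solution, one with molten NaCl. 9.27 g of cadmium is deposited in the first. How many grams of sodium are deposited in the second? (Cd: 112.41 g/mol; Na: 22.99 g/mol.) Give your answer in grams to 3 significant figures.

n(Cd) = 9.27 / 112.41 = 0.08247 mol
Cd²⁺ + 2e⁻ → Cd, so n(e⁻) = 2 × 0.08247 = 0.1649 mol
In series, the same 0.1649 mol of electrons flows through the second cell.
Na⁺ + e⁻ → Na, so n(Na) = 0.1649 mol
m(Na) = 0.1649 × 22.99 = 3.79 g

3.79 g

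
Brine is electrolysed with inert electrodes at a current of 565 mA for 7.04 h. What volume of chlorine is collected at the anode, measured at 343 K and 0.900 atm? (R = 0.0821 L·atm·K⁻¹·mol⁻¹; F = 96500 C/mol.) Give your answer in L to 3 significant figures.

Charge passed = 0.565 × 25344 = 14320 C
n(e⁻) = Q/F = 14320/96500 = 0.1484 mol
2Cl⁻ → Cl₂ + 2e⁻, so n(Cl₂) = 0.1484 / 2 = 0.07420 mol
V = nRT/P = 0.07420 × 0.0821 × 343 / 0.900 = 2.322 L

2.32 L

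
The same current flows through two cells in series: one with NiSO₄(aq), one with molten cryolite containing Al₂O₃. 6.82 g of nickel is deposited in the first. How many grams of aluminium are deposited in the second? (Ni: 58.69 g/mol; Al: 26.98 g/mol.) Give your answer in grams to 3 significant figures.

2.09 g

n(Ni) = 6.82 / 58.69 = 0.1162 mol
Ni²⁺ + 2e⁻ → Ni, so n(e⁻) = 2 × 0.1162 = 0.2324 mol
Since the cells are in series, n(e⁻) in the Al cell is also 0.2324 mol.
Al³⁺ + 3e⁻ → Al, so n(Al) = 0.2324 / 3 = 0.07747 mol
m(Al) = 0.07747 × 26.98 = 2.09 g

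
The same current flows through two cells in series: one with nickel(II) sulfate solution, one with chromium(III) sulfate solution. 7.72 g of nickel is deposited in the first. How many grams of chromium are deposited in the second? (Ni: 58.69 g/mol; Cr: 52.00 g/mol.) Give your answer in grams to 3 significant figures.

n(Ni) = 7.72 / 58.69 = 0.1315 mol
Ni²⁺ + 2e⁻ → Ni, so n(e⁻) = 2 × 0.1315 = 0.2630 mol
In series, the same 0.2630 mol of electrons flows through the second cell.
Cr³⁺ + 3e⁻ → Cr, so n(Cr) = 0.2630 / 3 = 0.08767 mol
m(Cr) = 0.08767 × 52.00 = 4.56 g

4.56 g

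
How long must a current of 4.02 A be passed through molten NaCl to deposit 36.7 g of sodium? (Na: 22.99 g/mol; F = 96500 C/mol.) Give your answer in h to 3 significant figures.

n(Na) = 36.7 / 22.99 = 1.596 mol
Na⁺ + e⁻ → Na, so n(e⁻) = 1.596 mol
Q = 1.596 × 96500 = 1.540×10^5 C
t = Q / I = 1.540×10^5 / 4.02 = 38310 s = 10.6 h

10.6 h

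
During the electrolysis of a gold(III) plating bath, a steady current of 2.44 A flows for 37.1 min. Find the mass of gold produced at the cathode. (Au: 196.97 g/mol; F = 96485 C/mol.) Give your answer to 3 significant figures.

Charge passed = 2.44 × 2226 = 5431 C
n(e⁻) = 5431 / 96485 = 0.05629 mol
Au³⁺ + 3e⁻ → Au, so n(Au) = 0.05629 / 3 = 0.01876 mol
m = 0.01876 × 196.97 = 3.70 g

3.70 g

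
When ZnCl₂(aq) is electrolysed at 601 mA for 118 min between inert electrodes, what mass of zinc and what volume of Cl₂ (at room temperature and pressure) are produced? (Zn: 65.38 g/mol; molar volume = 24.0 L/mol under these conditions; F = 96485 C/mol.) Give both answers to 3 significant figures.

1.44 g Zn; 0.529 L Cl₂

Q = 0.601 × 7080 = 4255 C; n(e⁻) = 4255 / 96485 = 0.04410 mol
Cathode: Zn²⁺ + 2e⁻ → Zn → n(Zn) = 0.04410/2 = 0.02205 mol → 1.44 g
Anode: 2Cl⁻ → Cl₂ + 2e⁻ → n(Cl₂) = 0.04410/2 = 0.02205 mol → 0.529 L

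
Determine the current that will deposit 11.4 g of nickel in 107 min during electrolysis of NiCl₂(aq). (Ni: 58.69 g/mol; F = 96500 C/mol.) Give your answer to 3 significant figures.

5.84 A

n(Ni) = 11.4 / 58.69 = 0.1942 mol
Ni²⁺ + 2e⁻ → Ni, so n(e⁻) = 2 × 0.1942 = 0.3884 mol
Q = 0.3884 × 96500 = 37480 C
I = Q / t = 37480 / 6420 s = 5.84 A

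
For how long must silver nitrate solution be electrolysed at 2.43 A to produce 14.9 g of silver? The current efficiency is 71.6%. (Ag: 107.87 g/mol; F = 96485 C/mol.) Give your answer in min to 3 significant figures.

128 min

n(Ag) = 14.9 / 107.87 = 0.1381 mol
Ag⁺ + e⁻ → Ag, so n(e⁻) = 0.1381 mol
Q = 0.1381 × 96485 / 0.716 = 18610 C
t = Q / I = 18610 / 2.43 = 7658 s = 128 min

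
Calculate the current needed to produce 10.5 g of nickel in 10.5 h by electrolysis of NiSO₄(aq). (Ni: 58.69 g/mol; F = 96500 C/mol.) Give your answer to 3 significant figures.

0.913 A

n(Ni) = 10.5 / 58.69 = 0.1789 mol
Ni²⁺ + 2e⁻ → Ni, so n(e⁻) = 2 × 0.1789 = 0.3578 mol
Q = 0.3578 × 96500 = 34530 C
I = Q / t = 34530 / 37800 s = 0.913 A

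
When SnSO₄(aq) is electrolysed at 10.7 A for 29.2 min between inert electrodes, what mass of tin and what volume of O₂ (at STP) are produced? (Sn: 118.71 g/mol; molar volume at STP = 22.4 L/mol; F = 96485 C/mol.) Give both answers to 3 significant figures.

Q = 10.7 × 1752 = 18750 C; n(e⁻) = 18750 / 96485 = 0.1943 mol
Cathode: Sn²⁺ + 2e⁻ → Sn → n(Sn) = 0.1943/2 = 0.09715 mol → 11.5 g
Anode: 2H₂O → O₂ + 4H⁺ + 4e⁻ → n(O₂) = 0.1943/4 = 0.04858 mol → 1.09 L

11.5 g Sn; 1.09 L O₂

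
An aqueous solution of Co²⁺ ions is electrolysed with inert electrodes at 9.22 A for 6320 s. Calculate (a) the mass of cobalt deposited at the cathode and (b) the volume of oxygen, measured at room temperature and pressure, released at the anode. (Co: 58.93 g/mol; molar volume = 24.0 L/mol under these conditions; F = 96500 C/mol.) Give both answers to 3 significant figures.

Q = 9.22 × 6320 = 58270 C; n(e⁻) = 58270 / 96500 = 0.6038 mol
Cathode: Co²⁺ + 2e⁻ → Co → n(Co) = 0.6038/2 = 0.3019 mol → 17.8 g
Anode: 2H₂O → O₂ + 4H⁺ + 4e⁻ → n(O₂) = 0.6038/4 = 0.1510 mol → 3.62 L

17.8 g Co; 3.62 L O₂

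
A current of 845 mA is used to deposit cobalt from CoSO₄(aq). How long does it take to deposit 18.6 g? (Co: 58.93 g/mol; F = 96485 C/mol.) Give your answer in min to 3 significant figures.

1200 min

n(Co) = 18.6 / 58.93 = 0.3156 mol
Co²⁺ + 2e⁻ → Co, so n(e⁻) = 2 × 0.3156 = 0.6312 mol
Q = 0.6312 × 96485 = 60900 C
t = Q / I = 60900 / 0.845 = 72070 s = 1200 min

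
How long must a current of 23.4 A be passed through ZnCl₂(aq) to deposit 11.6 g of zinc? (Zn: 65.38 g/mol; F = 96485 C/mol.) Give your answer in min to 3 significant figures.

24.4 min

n(Zn) = 11.6 / 65.38 = 0.1774 mol
Zn²⁺ + 2e⁻ → Zn, so n(e⁻) = 2 × 0.1774 = 0.3548 mol
Q = 0.3548 × 96485 = 34230 C
t = Q / I = 34230 / 23.4 = 1463 s = 24.4 min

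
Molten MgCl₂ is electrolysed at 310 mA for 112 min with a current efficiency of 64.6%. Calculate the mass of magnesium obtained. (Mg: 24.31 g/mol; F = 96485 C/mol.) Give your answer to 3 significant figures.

0.170 g

Q = 0.310 × 6720 = 2083 C
n(e⁻) = 2083 / 96485 = 0.02159 mol
Mg²⁺ + 2e⁻ → Mg, so theoretical m(Mg) = 0.01080 × 24.31 = 0.2625 g
Actual mass = 64.6% × 0.2625 = 0.170 g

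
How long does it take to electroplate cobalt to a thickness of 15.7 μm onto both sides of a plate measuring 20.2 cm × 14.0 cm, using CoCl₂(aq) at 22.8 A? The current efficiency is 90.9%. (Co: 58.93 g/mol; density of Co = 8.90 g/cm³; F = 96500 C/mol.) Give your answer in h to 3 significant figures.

0.347 h

Plated area = 2 × 20.2 × 14.0 = 565.6 cm²
Volume = 565.6 × 15.7×10⁻⁴ cm = 0.8880 cm³
m(Co) = 0.8880 × 8.90 = 7.903 g
n(Co) = 7.903 / 58.93 = 0.1341 mol; n(e⁻) = 2 × 0.1341 = 0.2682 mol
Q = 0.2682 × 96500 / 0.909 = 28470 C
t = 28470 / 22.8 = 1249 s = 0.347 h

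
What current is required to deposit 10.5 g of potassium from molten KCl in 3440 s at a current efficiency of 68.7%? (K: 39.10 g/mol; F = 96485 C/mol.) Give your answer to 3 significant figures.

11.0 A

n(K) = 10.5 / 39.10 = 0.2685 mol
K⁺ + e⁻ → K, so n(e⁻) = 0.2685 mol
Q = 0.2685 × 96485 / 0.687 = 37710 C
I = Q / t = 37710 / 3440 s = 11.0 A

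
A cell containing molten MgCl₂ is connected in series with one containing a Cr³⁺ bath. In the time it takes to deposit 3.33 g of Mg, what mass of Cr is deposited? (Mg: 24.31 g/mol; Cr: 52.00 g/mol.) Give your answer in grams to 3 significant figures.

n(Mg) = 3.33 / 24.31 = 0.1370 mol
Mg²⁺ + 2e⁻ → Mg, so n(e⁻) = 2 × 0.1370 = 0.2740 mol
Since the cells are in series, n(e⁻) in the Cr cell is also 0.2740 mol.
Cr³⁺ + 3e⁻ → Cr, so n(Cr) = 0.2740 / 3 = 0.09133 mol
m(Cr) = 0.09133 × 52.00 = 4.75 g

4.75 g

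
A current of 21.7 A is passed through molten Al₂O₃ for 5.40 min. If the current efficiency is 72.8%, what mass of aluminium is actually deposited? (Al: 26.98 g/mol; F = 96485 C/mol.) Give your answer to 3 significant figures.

Q = 21.7 × 324 = 7031 C
n(e⁻) = 7031 / 96485 = 0.07287 mol
Al³⁺ + 3e⁻ → Al, so theoretical m(Al) = 0.02429 × 26.98 = 0.6553 g
Actual mass = 72.8% × 0.6553 = 0.477 g

0.477 g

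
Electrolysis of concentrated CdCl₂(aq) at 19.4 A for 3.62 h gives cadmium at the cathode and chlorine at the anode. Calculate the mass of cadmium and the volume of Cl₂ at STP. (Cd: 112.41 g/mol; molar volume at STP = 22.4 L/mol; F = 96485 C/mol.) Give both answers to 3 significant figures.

147 g Cd; 29.3 L Cl₂

Q = 19.4 × 13032 = 2.528×10^5 C; n(e⁻) = 2.528×10^5 / 96485 = 2.620 mol
Cathode: Cd²⁺ + 2e⁻ → Cd → n(Cd) = 2.620/2 = 1.310 mol → 147 g
Anode: 2Cl⁻ → Cl₂ + 2e⁻ → n(Cl₂) = 2.620/2 = 1.310 mol → 29.3 L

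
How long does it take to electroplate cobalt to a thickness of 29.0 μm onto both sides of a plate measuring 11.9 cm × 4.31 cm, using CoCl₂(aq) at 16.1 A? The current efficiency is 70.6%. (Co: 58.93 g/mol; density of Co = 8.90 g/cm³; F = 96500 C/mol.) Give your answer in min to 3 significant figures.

Plated area = 2 × 11.9 × 4.31 = 102.6 cm²
Volume = 102.6 × 29.0×10⁻⁴ cm = 0.2975 cm³
m(Co) = 0.2975 × 8.90 = 2.648 g
n(Co) = 2.648 / 58.93 = 0.04493 mol; n(e⁻) = 2 × 0.04493 = 0.08986 mol
Q = 0.08986 × 96500 / 0.706 = 12280 C
t = 12280 / 16.1 = 762.7 s = 12.7 min

12.7 min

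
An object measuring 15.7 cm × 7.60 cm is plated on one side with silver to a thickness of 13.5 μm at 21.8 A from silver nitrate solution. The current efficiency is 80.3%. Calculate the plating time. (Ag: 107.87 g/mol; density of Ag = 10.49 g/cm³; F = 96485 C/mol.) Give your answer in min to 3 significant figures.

1.44 min

Plated area = 15.7 × 7.60 = 119.3 cm²
Volume = 119.3 × 13.5×10⁻⁴ cm = 0.1611 cm³
m(Ag) = 0.1611 × 10.49 = 1.690 g
n(Ag) = 1.690 / 107.87 = 0.01567 mol; n(e⁻) = 0.01567 mol
Q = 0.01567 × 96485 / 0.803 = 1883 C
t = 1883 / 21.8 = 86.38 s = 1.44 min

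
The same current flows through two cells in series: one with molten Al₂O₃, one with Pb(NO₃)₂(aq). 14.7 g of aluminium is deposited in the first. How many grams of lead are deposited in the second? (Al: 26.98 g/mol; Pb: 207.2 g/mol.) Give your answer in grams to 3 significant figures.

169 g

n(Al) = 14.7 / 26.98 = 0.5448 mol
Al³⁺ + 3e⁻ → Al, so n(e⁻) = 3 × 0.5448 = 1.634 mol
The cells are in series, so the same charge (and hence the same n(e⁻) = 1.634 mol) passes through both.
Pb²⁺ + 2e⁻ → Pb, so n(Pb) = 1.634 / 2 = 0.8170 mol
m(Pb) = 0.8170 × 207.2 = 169 g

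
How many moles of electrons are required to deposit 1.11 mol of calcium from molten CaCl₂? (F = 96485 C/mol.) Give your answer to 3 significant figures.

Ca²⁺ + 2e⁻ → Ca, so n(e⁻) = 2 × 1.11 = 2.220 mol

2.22 mol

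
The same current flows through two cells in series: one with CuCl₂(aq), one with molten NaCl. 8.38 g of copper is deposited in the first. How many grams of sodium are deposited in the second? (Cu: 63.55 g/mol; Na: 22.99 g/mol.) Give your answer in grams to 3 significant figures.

n(Cu) = 8.38 / 63.55 = 0.1319 mol
Cu²⁺ + 2e⁻ → Cu, so n(e⁻) = 2 × 0.1319 = 0.2638 mol
The cells are in series, so the same charge (and hence the same n(e⁻) = 0.2638 mol) passes through both.
Na⁺ + e⁻ → Na, so n(Na) = 0.2638 mol
m(Na) = 0.2638 × 22.99 = 6.06 g

6.06 g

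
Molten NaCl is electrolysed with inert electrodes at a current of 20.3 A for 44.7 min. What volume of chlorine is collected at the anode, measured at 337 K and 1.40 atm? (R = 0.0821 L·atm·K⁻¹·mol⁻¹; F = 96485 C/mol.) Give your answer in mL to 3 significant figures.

5580 mL

Q = It = 20.3 × 2682 = 54440 C
Moles of electrons = 54440 / 96485 = 0.5642 mol
2Cl⁻ → Cl₂ + 2e⁻, so n(Cl₂) = 0.5642 / 2 = 0.2821 mol
V = nRT/P = 0.2821 × 0.0821 × 337 / 1.40 = 5.575 L
= 5580 mL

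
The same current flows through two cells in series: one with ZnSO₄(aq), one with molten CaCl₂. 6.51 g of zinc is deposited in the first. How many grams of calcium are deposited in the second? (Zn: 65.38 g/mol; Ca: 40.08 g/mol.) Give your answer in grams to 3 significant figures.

n(Zn) = 6.51 / 65.38 = 0.09957 mol
Zn²⁺ + 2e⁻ → Zn, so n(e⁻) = 2 × 0.09957 = 0.1991 mol
Since the cells are in series, n(e⁻) in the Ca cell is also 0.1991 mol.
Ca²⁺ + 2e⁻ → Ca, so n(Ca) = 0.1991 / 2 = 0.09955 mol
m(Ca) = 0.09955 × 40.08 = 3.99 g

3.99 g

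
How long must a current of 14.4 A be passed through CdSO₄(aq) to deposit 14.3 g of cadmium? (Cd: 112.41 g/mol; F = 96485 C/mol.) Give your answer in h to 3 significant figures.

n(Cd) = 14.3 / 112.41 = 0.1272 mol
Cd²⁺ + 2e⁻ → Cd, so n(e⁻) = 2 × 0.1272 = 0.2544 mol
Q = 0.2544 × 96485 = 24550 C
t = Q / I = 24550 / 14.4 = 1705 s = 0.474 h

0.474 h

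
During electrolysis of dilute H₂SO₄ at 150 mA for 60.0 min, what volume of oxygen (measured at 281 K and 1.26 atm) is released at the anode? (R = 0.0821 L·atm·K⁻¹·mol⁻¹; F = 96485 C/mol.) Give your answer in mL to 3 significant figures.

25.6 mL

Q = 0.150 A × 3600 s = 540.0 C
n(e⁻) = Q/F = 540.0/96485 = 0.005597 mol
2H₂O → O₂ + 4H⁺ + 4e⁻, so n(O₂) = 0.005597 / 4 = 0.001399 mol
V = nRT/P = 0.001399 × 0.0821 × 281 / 1.26 = 0.02562 L
= 25.6 mL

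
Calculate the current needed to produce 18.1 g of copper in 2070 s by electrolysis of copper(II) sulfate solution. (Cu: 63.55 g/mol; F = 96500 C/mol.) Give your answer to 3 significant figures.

26.6 A

n(Cu) = 18.1 / 63.55 = 0.2848 mol
Cu²⁺ + 2e⁻ → Cu, so n(e⁻) = 2 × 0.2848 = 0.5696 mol
Q = 0.5696 × 96500 = 54970 C
I = Q / t = 54970 / 2070 s = 26.6 A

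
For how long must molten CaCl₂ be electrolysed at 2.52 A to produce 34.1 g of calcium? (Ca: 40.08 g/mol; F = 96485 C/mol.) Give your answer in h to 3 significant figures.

18.1 h

n(Ca) = 34.1 / 40.08 = 0.8508 mol
Ca²⁺ + 2e⁻ → Ca, so n(e⁻) = 2 × 0.8508 = 1.702 mol
Q = 1.702 × 96485 = 1.642×10^5 C
t = Q / I = 1.642×10^5 / 2.52 = 65160 s = 18.1 h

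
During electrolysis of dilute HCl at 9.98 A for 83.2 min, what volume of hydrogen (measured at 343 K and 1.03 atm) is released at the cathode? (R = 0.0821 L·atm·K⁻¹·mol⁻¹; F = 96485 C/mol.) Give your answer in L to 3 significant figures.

7.06 L

Q = It = 9.98 × 4992 = 49820 C
n(e⁻) = Q/F = 49820/96485 = 0.5163 mol
2H⁺ + 2e⁻ → H₂, so n(H₂) = 0.5163 / 2 = 0.2582 mol
V = nRT/P = 0.2582 × 0.0821 × 343 / 1.03 = 7.059 L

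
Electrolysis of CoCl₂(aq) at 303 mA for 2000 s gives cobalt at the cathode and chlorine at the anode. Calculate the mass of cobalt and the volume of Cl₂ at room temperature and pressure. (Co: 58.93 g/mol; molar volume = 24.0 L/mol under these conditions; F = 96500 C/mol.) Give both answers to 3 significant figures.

Q = 0.303 × 2000 = 606.0 C; n(e⁻) = 606.0 / 96500 = 0.006280 mol
Cathode: Co²⁺ + 2e⁻ → Co → n(Co) = 0.006280/2 = 0.003140 mol → 0.185 g
Anode: 2Cl⁻ → Cl₂ + 2e⁻ → n(Cl₂) = 0.006280/2 = 0.003140 mol → 0.0754 L

0.185 g Co; 0.0754 L Cl₂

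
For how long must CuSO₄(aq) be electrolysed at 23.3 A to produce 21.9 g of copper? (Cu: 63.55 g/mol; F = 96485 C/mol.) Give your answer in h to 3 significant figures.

0.793 h

n(Cu) = 21.9 / 63.55 = 0.3446 mol
Cu²⁺ + 2e⁻ → Cu, so n(e⁻) = 2 × 0.3446 = 0.6892 mol
Q = 0.6892 × 96485 = 66500 C
t = Q / I = 66500 / 23.3 = 2854 s = 0.793 h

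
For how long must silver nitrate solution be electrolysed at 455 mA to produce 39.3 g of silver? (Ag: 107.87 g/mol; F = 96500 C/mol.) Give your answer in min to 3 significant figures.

n(Ag) = 39.3 / 107.87 = 0.3643 mol
Ag⁺ + e⁻ → Ag, so n(e⁻) = 0.3643 mol
Q = 0.3643 × 96500 = 35150 C
t = Q / I = 35150 / 0.455 = 77250 s = 1290 min

1290 min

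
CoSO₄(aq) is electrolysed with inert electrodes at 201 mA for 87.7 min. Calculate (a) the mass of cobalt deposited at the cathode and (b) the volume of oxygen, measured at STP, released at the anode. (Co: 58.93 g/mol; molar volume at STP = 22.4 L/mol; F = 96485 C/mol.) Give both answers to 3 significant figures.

Q = 0.201 × 5262 = 1058 C; n(e⁻) = 1058 / 96485 = 0.01097 mol
Cathode: Co²⁺ + 2e⁻ → Co → n(Co) = 0.01097/2 = 0.005485 mol → 0.323 g
Anode: 2H₂O → O₂ + 4H⁺ + 4e⁻ → n(O₂) = 0.01097/4 = 0.002743 mol → 0.0614 L

0.323 g Co; 0.0614 L O₂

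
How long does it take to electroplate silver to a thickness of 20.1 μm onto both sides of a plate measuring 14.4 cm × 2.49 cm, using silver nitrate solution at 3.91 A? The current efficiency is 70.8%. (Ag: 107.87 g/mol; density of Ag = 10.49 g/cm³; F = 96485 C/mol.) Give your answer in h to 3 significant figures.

Plated area = 2 × 14.4 × 2.49 = 71.71 cm²
Volume = 71.71 × 20.1×10⁻⁴ cm = 0.1441 cm³
m(Ag) = 0.1441 × 10.49 = 1.512 g
n(Ag) = 1.512 / 107.87 = 0.01402 mol; n(e⁻) = 0.01402 mol
Q = 0.01402 × 96485 / 0.708 = 1911 C
t = 1911 / 3.91 = 488.7 s = 0.136 h

0.136 h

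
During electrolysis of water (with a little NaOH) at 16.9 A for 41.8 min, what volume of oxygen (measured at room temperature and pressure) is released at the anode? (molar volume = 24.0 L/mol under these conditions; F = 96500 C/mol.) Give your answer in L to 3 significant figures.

2.64 L

Q = It = 16.9 × 2508 = 42390 C
Moles of electrons = 42390 / 96500 = 0.4393 mol
2H₂O → O₂ + 4H⁺ + 4e⁻, so n(O₂) = 0.4393 / 4 = 0.1098 mol
V = 0.1098 × 24.0 = 2.635 L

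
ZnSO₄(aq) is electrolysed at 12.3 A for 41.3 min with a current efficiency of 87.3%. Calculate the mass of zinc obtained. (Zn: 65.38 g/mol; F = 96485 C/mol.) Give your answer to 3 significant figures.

9.02 g

Q = 12.3 × 2478 = 30480 C
n(e⁻) = 30480 / 96485 = 0.3159 mol
Zn²⁺ + 2e⁻ → Zn, so theoretical m(Zn) = 0.1580 × 65.38 = 10.33 g
Actual mass = 87.3% × 10.33 = 9.02 g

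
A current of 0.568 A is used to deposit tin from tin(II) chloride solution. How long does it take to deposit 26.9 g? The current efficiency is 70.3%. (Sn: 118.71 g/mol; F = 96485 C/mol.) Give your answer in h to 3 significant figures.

30.4 h

n(Sn) = 26.9 / 118.71 = 0.2266 mol
Sn²⁺ + 2e⁻ → Sn, so n(e⁻) = 2 × 0.2266 = 0.4532 mol
Q = 0.4532 × 96485 / 0.703 = 62200 C
t = Q / I = 62200 / 0.568 = 1.095×10^5 s = 30.4 h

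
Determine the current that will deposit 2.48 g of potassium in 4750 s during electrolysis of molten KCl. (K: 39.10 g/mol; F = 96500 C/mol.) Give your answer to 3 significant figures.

n(K) = 2.48 / 39.10 = 0.06343 mol
K⁺ + e⁻ → K, so n(e⁻) = 0.06343 mol
Q = 0.06343 × 96500 = 6121 C
I = Q / t = 6121 / 4750 s = 1.29 A

1.29 A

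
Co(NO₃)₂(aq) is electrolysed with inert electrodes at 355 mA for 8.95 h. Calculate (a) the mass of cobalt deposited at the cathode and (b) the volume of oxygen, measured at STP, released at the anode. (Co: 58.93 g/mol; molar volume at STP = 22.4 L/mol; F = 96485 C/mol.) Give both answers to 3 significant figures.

Q = 0.355 × 32220 = 11440 C; n(e⁻) = 11440 / 96485 = 0.1186 mol
Cathode: Co²⁺ + 2e⁻ → Co → n(Co) = 0.1186/2 = 0.05930 mol → 3.49 g
Anode: 2H₂O → O₂ + 4H⁺ + 4e⁻ → n(O₂) = 0.1186/4 = 0.02965 mol → 0.664 L

3.49 g Co; 0.664 L O₂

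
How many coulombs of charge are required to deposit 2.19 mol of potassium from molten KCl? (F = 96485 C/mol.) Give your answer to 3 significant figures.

K⁺ + e⁻ → K, so n(e⁻) = 1 × 2.19 = 2.190 mol
Q = 2.190 × 96485 = 2.113×10^5 C

2.11×10^5 C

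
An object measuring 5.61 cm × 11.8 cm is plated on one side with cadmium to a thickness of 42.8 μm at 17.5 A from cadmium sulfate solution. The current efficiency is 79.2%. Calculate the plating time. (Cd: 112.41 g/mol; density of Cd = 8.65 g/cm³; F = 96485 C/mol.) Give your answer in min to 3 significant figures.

Plated area = 5.61 × 11.8 = 66.20 cm²
Volume = 66.20 × 42.8×10⁻⁴ cm = 0.2833 cm³
m(Cd) = 0.2833 × 8.65 = 2.451 g
n(Cd) = 2.451 / 112.41 = 0.02180 mol; n(e⁻) = 2 × 0.02180 = 0.04360 mol
Q = 0.04360 × 96485 / 0.792 = 5312 C
t = 5312 / 17.5 = 303.5 s = 5.06 min

5.06 min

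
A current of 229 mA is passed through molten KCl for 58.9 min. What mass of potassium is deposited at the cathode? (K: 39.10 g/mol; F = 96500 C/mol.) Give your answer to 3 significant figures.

Charge passed = 0.229 × 3534 = 809.3 C
n(e⁻) = Q/F = 809.3/96500 = 0.008387 mol
K⁺ + e⁻ → K, so n(K) = 0.008387 mol
m = 0.008387 × 39.10 = 0.328 g

0.328 g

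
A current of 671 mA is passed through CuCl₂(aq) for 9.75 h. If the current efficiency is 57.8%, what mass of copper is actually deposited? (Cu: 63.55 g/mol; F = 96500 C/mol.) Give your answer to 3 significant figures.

Q = 0.671 × 35100 = 23550 C
n(e⁻) = 23550 / 96500 = 0.2440 mol
Cu²⁺ + 2e⁻ → Cu, so theoretical m(Cu) = 0.1220 × 63.55 = 7.753 g
Actual mass = 57.8% × 7.753 = 4.48 g

4.48 g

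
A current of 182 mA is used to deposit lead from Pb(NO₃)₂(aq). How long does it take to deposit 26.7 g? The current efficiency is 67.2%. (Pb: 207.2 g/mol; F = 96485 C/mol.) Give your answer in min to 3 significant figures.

3390 min

n(Pb) = 26.7 / 207.2 = 0.1289 mol
Pb²⁺ + 2e⁻ → Pb, so n(e⁻) = 2 × 0.1289 = 0.2578 mol
Q = 0.2578 × 96485 / 0.672 = 37010 C
t = Q / I = 37010 / 0.182 = 2.034×10^5 s = 3390 min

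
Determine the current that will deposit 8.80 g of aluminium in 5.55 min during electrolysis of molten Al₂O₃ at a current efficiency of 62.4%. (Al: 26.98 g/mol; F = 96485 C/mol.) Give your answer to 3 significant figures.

454 A

n(Al) = 8.80 / 26.98 = 0.3262 mol
Al³⁺ + 3e⁻ → Al, so n(e⁻) = 3 × 0.3262 = 0.9786 mol
Q = 0.9786 × 96485 / 0.624 = 1.513×10^5 C
I = Q / t = 1.513×10^5 / 333 s = 454 A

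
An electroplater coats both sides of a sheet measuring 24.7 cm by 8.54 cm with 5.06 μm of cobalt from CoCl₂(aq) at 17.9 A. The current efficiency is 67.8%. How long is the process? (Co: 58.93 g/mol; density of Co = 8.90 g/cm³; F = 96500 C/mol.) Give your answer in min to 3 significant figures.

8.55 min

Plated area = 2 × 24.7 × 8.54 = 421.9 cm²
Volume = 421.9 × 5.06×10⁻⁴ cm = 0.2135 cm³
m(Co) = 0.2135 × 8.90 = 1.900 g
n(Co) = 1.900 / 58.93 = 0.03224 mol; n(e⁻) = 2 × 0.03224 = 0.06448 mol
Q = 0.06448 × 96500 / 0.678 = 9177 C
t = 9177 / 17.9 = 512.7 s = 8.55 min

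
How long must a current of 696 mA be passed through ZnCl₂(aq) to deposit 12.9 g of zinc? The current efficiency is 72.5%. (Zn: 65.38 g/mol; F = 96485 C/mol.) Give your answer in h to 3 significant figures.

21.0 h

n(Zn) = 12.9 / 65.38 = 0.1973 mol
Zn²⁺ + 2e⁻ → Zn, so n(e⁻) = 2 × 0.1973 = 0.3946 mol
Q = 0.3946 × 96485 / 0.725 = 52510 C
t = Q / I = 52510 / 0.696 = 75450 s = 21.0 h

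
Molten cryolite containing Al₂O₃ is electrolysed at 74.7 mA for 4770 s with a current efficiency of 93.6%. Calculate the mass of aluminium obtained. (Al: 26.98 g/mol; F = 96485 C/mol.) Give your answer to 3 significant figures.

Q = 0.0747 × 4770 = 356.3 C
n(e⁻) = 356.3 / 96485 = 0.003693 mol
Al³⁺ + 3e⁻ → Al, so theoretical m(Al) = 0.001231 × 26.98 = 0.03321 g
Actual mass = 93.6% × 0.03321 = 0.0311 g

0.0311 g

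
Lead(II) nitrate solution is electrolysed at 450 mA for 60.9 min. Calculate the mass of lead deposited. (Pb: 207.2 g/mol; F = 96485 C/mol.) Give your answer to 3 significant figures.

1.77 g

Q = 0.450 A × 3654 s = 1644 C
n(e⁻) = Q/F = 1644/96485 = 0.01704 mol
Pb²⁺ + 2e⁻ → Pb, so n(Pb) = 0.01704 / 2 = 0.008520 mol
m = 0.008520 × 207.2 = 1.77 g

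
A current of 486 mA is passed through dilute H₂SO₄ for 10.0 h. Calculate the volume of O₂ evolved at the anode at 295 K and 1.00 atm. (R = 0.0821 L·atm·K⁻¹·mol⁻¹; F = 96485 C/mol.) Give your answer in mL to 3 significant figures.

1100 mL

Charge passed = 0.486 × 36000 = 17500 C
Moles of electrons = 17500 / 96485 = 0.1814 mol
2H₂O → O₂ + 4H⁺ + 4e⁻, so n(O₂) = 0.1814 / 4 = 0.04535 mol
V = nRT/P = 0.04535 × 0.0821 × 295 / 1.00 = 1.098 L
= 1100 mL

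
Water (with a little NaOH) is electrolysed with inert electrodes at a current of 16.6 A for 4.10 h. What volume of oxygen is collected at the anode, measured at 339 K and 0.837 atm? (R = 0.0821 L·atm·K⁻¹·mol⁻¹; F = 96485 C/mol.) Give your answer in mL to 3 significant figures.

Q = It = 16.6 × 14760 = 2.450×10^5 C
n(e⁻) = 2.450×10^5 / 96485 = 2.539 mol
2H₂O → O₂ + 4H⁺ + 4e⁻, so n(O₂) = 2.539 / 4 = 0.6348 mol
V = nRT/P = 0.6348 × 0.0821 × 339 / 0.837 = 21.11 L
= 21100 mL

21100 mL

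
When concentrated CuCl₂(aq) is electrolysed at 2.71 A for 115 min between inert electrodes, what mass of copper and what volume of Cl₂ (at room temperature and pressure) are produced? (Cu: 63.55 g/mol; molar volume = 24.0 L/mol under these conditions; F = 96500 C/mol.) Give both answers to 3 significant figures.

Q = 2.71 × 6900 = 18700 C; n(e⁻) = 18700 / 96500 = 0.1938 mol
Cathode: Cu²⁺ + 2e⁻ → Cu → n(Cu) = 0.1938/2 = 0.09690 mol → 6.16 g
Anode: 2Cl⁻ → Cl₂ + 2e⁻ → n(Cl₂) = 0.1938/2 = 0.09690 mol → 2.33 L

6.16 g Cu; 2.33 L Cl₂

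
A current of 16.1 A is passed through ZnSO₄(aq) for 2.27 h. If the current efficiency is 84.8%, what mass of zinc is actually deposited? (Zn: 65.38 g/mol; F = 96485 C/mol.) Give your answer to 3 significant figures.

Q = 16.1 × 8172 = 1.316×10^5 C
n(e⁻) = 1.316×10^5 / 96485 = 1.364 mol
Zn²⁺ + 2e⁻ → Zn, so theoretical m(Zn) = 0.6820 × 65.38 = 44.59 g
Actual mass = 84.8% × 44.59 = 37.8 g

37.8 g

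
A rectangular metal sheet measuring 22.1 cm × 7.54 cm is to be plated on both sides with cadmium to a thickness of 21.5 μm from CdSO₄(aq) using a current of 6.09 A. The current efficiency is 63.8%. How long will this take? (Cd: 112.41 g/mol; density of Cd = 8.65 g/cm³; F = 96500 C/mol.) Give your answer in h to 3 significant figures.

0.761 h

Plated area = 2 × 22.1 × 7.54 = 333.3 cm²
Volume = 333.3 × 21.5×10⁻⁴ cm = 0.7166 cm³
m(Cd) = 0.7166 × 8.65 = 6.199 g
n(Cd) = 6.199 / 112.41 = 0.05515 mol; n(e⁻) = 2 × 0.05515 = 0.1103 mol
Q = 0.1103 × 96500 / 0.638 = 16680 C
t = 16680 / 6.09 = 2739 s = 0.761 h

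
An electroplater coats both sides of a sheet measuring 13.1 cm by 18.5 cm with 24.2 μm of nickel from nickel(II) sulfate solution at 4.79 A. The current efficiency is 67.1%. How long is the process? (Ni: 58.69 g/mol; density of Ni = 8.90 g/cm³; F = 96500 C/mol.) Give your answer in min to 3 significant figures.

178 min

Plated area = 2 × 13.1 × 18.5 = 484.7 cm²
Volume = 484.7 × 24.2×10⁻⁴ cm = 1.173 cm³
m(Ni) = 1.173 × 8.90 = 10.44 g
n(Ni) = 10.44 / 58.69 = 0.1779 mol; n(e⁻) = 2 × 0.1779 = 0.3558 mol
Q = 0.3558 × 96500 / 0.671 = 51170 C
t = 51170 / 4.79 = 10680 s = 178 min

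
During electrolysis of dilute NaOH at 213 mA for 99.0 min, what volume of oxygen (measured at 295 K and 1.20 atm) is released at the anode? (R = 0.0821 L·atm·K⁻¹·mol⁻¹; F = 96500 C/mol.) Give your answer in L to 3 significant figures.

Charge passed = 0.213 × 5940 = 1265 C
Moles of electrons = 1265 / 96500 = 0.01311 mol
2H₂O → O₂ + 4H⁺ + 4e⁻, so n(O₂) = 0.01311 / 4 = 0.003278 mol
V = nRT/P = 0.003278 × 0.0821 × 295 / 1.20 = 0.06616 L

0.0662 L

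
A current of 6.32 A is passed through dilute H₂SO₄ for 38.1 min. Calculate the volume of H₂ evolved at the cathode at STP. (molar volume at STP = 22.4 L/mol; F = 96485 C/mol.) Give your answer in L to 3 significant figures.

1.68 L

Q = 6.32 A × 2286 s = 14450 C
Moles of electrons = 14450 / 96485 = 0.1498 mol
2H⁺ + 2e⁻ → H₂, so n(H₂) = 0.1498 / 2 = 0.07490 mol
V = 0.07490 × 22.4 = 1.678 L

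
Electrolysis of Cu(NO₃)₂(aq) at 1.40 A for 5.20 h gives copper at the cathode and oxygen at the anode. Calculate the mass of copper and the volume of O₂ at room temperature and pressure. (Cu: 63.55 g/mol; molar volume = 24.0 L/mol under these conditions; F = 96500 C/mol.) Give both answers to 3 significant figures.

Q = 1.40 × 18720 = 26210 C; n(e⁻) = 26210 / 96500 = 0.2716 mol
Cathode: Cu²⁺ + 2e⁻ → Cu → n(Cu) = 0.2716/2 = 0.1358 mol → 8.63 g
Anode: 2H₂O → O₂ + 4H⁺ + 4e⁻ → n(O₂) = 0.2716/4 = 0.06790 mol → 1.63 L

8.63 g Cu; 1.63 L O₂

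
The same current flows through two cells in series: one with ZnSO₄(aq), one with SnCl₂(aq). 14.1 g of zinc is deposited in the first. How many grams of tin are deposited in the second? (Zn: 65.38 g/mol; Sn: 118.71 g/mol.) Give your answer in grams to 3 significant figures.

25.6 g

n(Zn) = 14.1 / 65.38 = 0.2157 mol
Zn²⁺ + 2e⁻ → Zn, so n(e⁻) = 2 × 0.2157 = 0.4314 mol
Since the cells are in series, n(e⁻) in the Sn cell is also 0.4314 mol.
Sn²⁺ + 2e⁻ → Sn, so n(Sn) = 0.4314 / 2 = 0.2157 mol
m(Sn) = 0.2157 × 118.71 = 25.6 g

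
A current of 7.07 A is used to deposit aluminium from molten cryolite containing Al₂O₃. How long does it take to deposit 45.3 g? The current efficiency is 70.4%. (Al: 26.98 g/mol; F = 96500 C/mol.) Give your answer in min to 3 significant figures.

n(Al) = 45.3 / 26.98 = 1.679 mol
Al³⁺ + 3e⁻ → Al, so n(e⁻) = 3 × 1.679 = 5.037 mol
Q = 5.037 × 96500 / 0.704 = 6.904×10^5 C
t = Q / I = 6.904×10^5 / 7.07 = 97650 s = 1630 min

1630 min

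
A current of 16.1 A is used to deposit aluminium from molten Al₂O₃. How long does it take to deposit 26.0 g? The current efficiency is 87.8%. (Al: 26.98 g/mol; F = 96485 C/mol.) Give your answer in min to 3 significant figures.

329 min

n(Al) = 26.0 / 26.98 = 0.9637 mol
Al³⁺ + 3e⁻ → Al, so n(e⁻) = 3 × 0.9637 = 2.891 mol
Q = 2.891 × 96485 / 0.878 = 3.177×10^5 C
t = Q / I = 3.177×10^5 / 16.1 = 19730 s = 329 min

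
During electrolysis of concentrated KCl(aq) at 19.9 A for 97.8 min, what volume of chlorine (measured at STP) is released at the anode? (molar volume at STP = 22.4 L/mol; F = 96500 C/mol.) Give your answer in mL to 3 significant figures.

Q = It = 19.9 × 5868 = 1.168×10^5 C
n(e⁻) = 1.168×10^5 / 96500 = 1.210 mol
2Cl⁻ → Cl₂ + 2e⁻, so n(Cl₂) = 1.210 / 2 = 0.6050 mol
V = 0.6050 × 22.4 = 13.55 L
= 13600 mL

13600 mL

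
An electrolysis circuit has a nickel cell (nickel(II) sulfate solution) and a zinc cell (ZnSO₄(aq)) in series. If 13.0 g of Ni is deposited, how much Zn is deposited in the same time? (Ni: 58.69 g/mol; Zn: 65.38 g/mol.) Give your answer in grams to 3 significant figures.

14.5 g

n(Ni) = 13.0 / 58.69 = 0.2215 mol
Ni²⁺ + 2e⁻ → Ni, so n(e⁻) = 2 × 0.2215 = 0.4430 mol
In series, the same 0.4430 mol of electrons flows through the second cell.
Zn²⁺ + 2e⁻ → Zn, so n(Zn) = 0.4430 / 2 = 0.2215 mol
m(Zn) = 0.2215 × 65.38 = 14.5 g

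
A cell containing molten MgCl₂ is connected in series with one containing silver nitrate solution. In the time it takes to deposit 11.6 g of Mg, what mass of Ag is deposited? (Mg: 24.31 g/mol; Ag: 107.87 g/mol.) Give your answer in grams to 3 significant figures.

n(Mg) = 11.6 / 24.31 = 0.4772 mol
Mg²⁺ + 2e⁻ → Mg, so n(e⁻) = 2 × 0.4772 = 0.9544 mol
Same current for the same time ⇒ same n(e⁻) = 0.9544 mol in both cells.
Ag⁺ + e⁻ → Ag, so n(Ag) = 0.9544 mol
m(Ag) = 0.9544 × 107.87 = 103 g

103 g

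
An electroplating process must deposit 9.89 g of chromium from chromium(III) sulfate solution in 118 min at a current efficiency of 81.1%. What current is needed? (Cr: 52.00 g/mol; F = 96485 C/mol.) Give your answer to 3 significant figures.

n(Cr) = 9.89 / 52.00 = 0.1902 mol
Cr³⁺ + 3e⁻ → Cr, so n(e⁻) = 3 × 0.1902 = 0.5706 mol
Q = 0.5706 × 96485 / 0.811 = 67880 C
I = Q / t = 67880 / 7080 s = 9.59 A

9.59 A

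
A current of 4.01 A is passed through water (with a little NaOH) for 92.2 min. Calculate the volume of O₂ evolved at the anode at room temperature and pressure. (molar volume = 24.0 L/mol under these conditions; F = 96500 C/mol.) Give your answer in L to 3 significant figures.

Charge passed = 4.01 × 5532 = 22180 C
n(e⁻) = Q/F = 22180/96500 = 0.2298 mol
2H₂O → O₂ + 4H⁺ + 4e⁻, so n(O₂) = 0.2298 / 4 = 0.05745 mol
V = 0.05745 × 24.0 = 1.379 L

1.38 L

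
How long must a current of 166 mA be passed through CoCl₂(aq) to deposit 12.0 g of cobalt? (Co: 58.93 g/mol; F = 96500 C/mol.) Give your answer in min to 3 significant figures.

n(Co) = 12.0 / 58.93 = 0.2036 mol
Co²⁺ + 2e⁻ → Co, so n(e⁻) = 2 × 0.2036 = 0.4072 mol
Q = 0.4072 × 96500 = 39290 C
t = Q / I = 39290 / 0.166 = 2.367×10^5 s = 3950 min

3950 min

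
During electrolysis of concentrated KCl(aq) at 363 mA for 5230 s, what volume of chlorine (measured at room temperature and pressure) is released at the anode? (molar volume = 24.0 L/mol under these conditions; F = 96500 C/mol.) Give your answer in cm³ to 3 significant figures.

236 cm³

Charge passed = 0.363 × 5230 = 1898 C
Moles of electrons = 1898 / 96500 = 0.01967 mol
2Cl⁻ → Cl₂ + 2e⁻, so n(Cl₂) = 0.01967 / 2 = 0.009835 mol
V = 0.009835 × 24.0 = 0.2360 L
= 236 cm³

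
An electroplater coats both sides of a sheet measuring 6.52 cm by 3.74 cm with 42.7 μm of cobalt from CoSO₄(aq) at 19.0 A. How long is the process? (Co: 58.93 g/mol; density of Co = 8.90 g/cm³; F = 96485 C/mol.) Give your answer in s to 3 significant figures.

Plated area = 2 × 6.52 × 3.74 = 48.77 cm²
Volume = 48.77 × 42.7×10⁻⁴ cm = 0.2082 cm³
m(Co) = 0.2082 × 8.90 = 1.853 g
n(Co) = 1.853 / 58.93 = 0.03144 mol; n(e⁻) = 2 × 0.03144 = 0.06288 mol
Q = 0.06288 × 96485 = 6067 C
t = 6067 / 19.0 = 319.3 s

319 s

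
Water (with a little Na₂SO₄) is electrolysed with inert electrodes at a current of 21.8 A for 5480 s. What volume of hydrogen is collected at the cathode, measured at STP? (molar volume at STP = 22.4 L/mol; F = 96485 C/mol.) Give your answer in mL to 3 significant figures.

13900 mL

Q = It = 21.8 × 5480 = 1.195×10^5 C
n(e⁻) = Q/F = 1.195×10^5/96485 = 1.239 mol
2H⁺ + 2e⁻ → H₂, so n(H₂) = 1.239 / 2 = 0.6195 mol
V = 0.6195 × 22.4 = 13.88 L
= 13900 mL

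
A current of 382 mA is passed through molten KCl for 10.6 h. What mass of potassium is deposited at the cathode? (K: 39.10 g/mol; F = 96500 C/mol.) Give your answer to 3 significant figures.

5.91 g

Q = It = 0.382 × 38160 = 14580 C
n(e⁻) = Q/F = 14580/96500 = 0.1511 mol
K⁺ + e⁻ → K, so n(K) = 0.1511 mol
m = 0.1511 × 39.10 = 5.91 g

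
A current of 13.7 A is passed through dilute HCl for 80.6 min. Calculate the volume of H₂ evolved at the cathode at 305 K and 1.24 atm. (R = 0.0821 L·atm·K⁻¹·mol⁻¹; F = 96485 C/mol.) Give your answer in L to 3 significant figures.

6.93 L

Q = 13.7 A × 4836 s = 66250 C
Moles of electrons = 66250 / 96485 = 0.6866 mol
2H⁺ + 2e⁻ → H₂, so n(H₂) = 0.6866 / 2 = 0.3433 mol
V = nRT/P = 0.3433 × 0.0821 × 305 / 1.24 = 6.933 L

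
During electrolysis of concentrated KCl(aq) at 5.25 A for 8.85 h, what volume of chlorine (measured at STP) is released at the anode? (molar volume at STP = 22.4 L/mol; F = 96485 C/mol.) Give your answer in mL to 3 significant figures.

Charge passed = 5.25 × 31860 = 1.673×10^5 C
n(e⁻) = Q/F = 1.673×10^5/96485 = 1.734 mol
2Cl⁻ → Cl₂ + 2e⁻, so n(Cl₂) = 1.734 / 2 = 0.8670 mol
V = 0.8670 × 22.4 = 19.42 L
= 19400 mL

19400 mL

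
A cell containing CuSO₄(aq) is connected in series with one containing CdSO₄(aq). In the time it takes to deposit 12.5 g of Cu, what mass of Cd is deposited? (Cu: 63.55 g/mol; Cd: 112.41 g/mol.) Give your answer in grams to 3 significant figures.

22.1 g

n(Cu) = 12.5 / 63.55 = 0.1967 mol
Cu²⁺ + 2e⁻ → Cu, so n(e⁻) = 2 × 0.1967 = 0.3934 mol
Since the cells are in series, n(e⁻) in the Cd cell is also 0.3934 mol.
Cd²⁺ + 2e⁻ → Cd, so n(Cd) = 0.3934 / 2 = 0.1967 mol
m(Cd) = 0.1967 × 112.41 = 22.1 g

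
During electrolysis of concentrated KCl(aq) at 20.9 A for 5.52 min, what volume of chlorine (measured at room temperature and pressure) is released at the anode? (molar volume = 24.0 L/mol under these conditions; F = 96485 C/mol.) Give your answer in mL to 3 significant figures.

861 mL

Charge passed = 20.9 × 331.2 = 6922 C
Moles of electrons = 6922 / 96485 = 0.07174 mol
2Cl⁻ → Cl₂ + 2e⁻, so n(Cl₂) = 0.07174 / 2 = 0.03587 mol
V = 0.03587 × 24.0 = 0.8609 L
= 861 mL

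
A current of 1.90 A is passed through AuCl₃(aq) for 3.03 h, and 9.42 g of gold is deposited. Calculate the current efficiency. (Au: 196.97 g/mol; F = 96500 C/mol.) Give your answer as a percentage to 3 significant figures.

66.8%

Q = 1.90 × 10908 = 20730 C
n(e⁻) = 20730 / 96500 = 0.2148 mol
Au³⁺ + 3e⁻ → Au, so theoretical n(Au) = 0.07160 mol → 14.10 g
Efficiency = 9.42 / 14.10 = 0.6681 = 66.8%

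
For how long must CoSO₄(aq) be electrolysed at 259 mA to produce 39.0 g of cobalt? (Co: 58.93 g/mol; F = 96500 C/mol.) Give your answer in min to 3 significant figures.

8220 min

n(Co) = 39.0 / 58.93 = 0.6618 mol
Co²⁺ + 2e⁻ → Co, so n(e⁻) = 2 × 0.6618 = 1.324 mol
Q = 1.324 × 96500 = 1.278×10^5 C
t = Q / I = 1.278×10^5 / 0.259 = 4.934×10^5 s = 8220 min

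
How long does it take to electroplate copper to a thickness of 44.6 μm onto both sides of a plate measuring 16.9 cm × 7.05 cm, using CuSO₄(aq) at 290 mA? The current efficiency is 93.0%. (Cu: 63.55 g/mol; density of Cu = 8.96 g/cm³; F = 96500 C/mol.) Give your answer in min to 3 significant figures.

1790 min

Plated area = 2 × 16.9 × 7.05 = 238.3 cm²
Volume = 238.3 × 44.6×10⁻⁴ cm = 1.063 cm³
m(Cu) = 1.063 × 8.96 = 9.524 g
n(Cu) = 9.524 / 63.55 = 0.1499 mol; n(e⁻) = 2 × 0.1499 = 0.2998 mol
Q = 0.2998 × 96500 / 0.930 = 31110 C
t = 31110 / 0.290 = 1.073×10^5 s = 1790 min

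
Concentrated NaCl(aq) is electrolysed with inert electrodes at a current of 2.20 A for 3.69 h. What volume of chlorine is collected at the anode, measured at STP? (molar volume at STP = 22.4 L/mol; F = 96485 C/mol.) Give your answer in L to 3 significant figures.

3.39 L

Charge passed = 2.20 × 13284 = 29220 C
n(e⁻) = Q/F = 29220/96485 = 0.3028 mol
2Cl⁻ → Cl₂ + 2e⁻, so n(Cl₂) = 0.3028 / 2 = 0.1514 mol
V = 0.1514 × 22.4 = 3.391 L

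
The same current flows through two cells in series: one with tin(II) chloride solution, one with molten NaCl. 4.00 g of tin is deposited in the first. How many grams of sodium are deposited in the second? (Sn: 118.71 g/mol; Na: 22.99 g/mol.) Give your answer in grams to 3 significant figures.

1.55 g

n(Sn) = 4.00 / 118.71 = 0.03370 mol
Sn²⁺ + 2e⁻ → Sn, so n(e⁻) = 2 × 0.03370 = 0.06740 mol
In series, the same 0.06740 mol of electrons flows through the second cell.
Na⁺ + e⁻ → Na, so n(Na) = 0.06740 mol
m(Na) = 0.06740 × 22.99 = 1.55 g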